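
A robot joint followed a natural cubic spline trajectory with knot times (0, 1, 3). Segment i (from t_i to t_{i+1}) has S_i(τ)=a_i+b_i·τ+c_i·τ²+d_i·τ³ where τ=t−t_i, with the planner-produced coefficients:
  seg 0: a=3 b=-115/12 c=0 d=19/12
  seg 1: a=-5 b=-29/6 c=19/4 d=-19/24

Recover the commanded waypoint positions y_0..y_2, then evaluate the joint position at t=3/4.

y_0 = S_0(0) = a_0 = 3
y_1 = S_1(0) = a_1 = -5
y_2 = S_1(2) = -2
t_q=3/4 is in segment 0 (τ=3/4); S_0(τ)=-901/256

y_0=3 y_1=-5 y_2=-2
S(3/4) = -901/256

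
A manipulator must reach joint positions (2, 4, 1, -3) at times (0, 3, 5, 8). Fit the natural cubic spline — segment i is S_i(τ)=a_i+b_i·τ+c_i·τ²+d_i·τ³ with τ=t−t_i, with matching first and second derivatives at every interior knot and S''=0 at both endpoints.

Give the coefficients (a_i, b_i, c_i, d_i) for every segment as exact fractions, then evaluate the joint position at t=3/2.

  seg 0: a=2 b=65/48 c=0 d=-11/144
  seg 1: a=4 b=-17/24 c=-11/16 d=7/48
  seg 2: a=1 b=-41/24 c=3/16 d=-1/48
S(3/2) = 483/128

Δ: Δ0=2/3, Δ1=-3/2, Δ2=-4/3
row 1: diag=10, rhs=-13; c'=1/5, d'=-13/10
row 2: denom=10−2·1/5=48/5; d'=(1−2·-13/10)/(48/5)=3/8
back: M2=3/8
back: M1=-13/10−1/5·3/8=-11/8
M: M0=0, M1=-11/8, M2=3/8, M3=0
seg 0: a=2, c=M0/2=0, d=(M1−M0)/(6·3)=-11/144, b=Δ0−h0·(2M0+M1)/6=65/48
seg 1: a=4, c=M1/2=-11/16, d=(M2−M1)/(6·2)=7/48, b=Δ1−h1·(2M1+M2)/6=-17/24
seg 2: a=1, c=M2/2=3/16, d=(M3−M2)/(6·3)=-1/48, b=Δ2−h2·(2M2+M3)/6=-41/24
t_q=3/2 → seg 0, τ=3/2; S=2+65/48·τ+0·τ²+-11/144·τ³=483/128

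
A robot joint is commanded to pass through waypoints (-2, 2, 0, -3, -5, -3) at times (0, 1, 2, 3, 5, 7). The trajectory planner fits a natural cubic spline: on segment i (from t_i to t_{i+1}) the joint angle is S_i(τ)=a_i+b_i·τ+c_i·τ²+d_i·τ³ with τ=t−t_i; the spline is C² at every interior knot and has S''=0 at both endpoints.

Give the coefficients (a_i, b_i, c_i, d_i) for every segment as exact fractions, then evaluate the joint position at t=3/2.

  seg 0: a=-2 b=866/157 c=0 d=-238/157
  seg 1: a=2 b=152/157 c=-714/157 d=248/157
  seg 2: a=0 b=-532/157 c=30/157 d=31/157
  seg 3: a=-3 b=-379/157 c=123/157 d=-6/157
  seg 4: a=-5 b=41/157 c=87/157 d=-29/314
S(3/2) = 485/314

Δ: Δ0=4, Δ1=-2, Δ2=-3, Δ3=-1, Δ4=1
row 1: diag=4, rhs=-36; c'=1/4, d'=-9
row 2: denom=4−1·1/4=15/4; d'=(-6−1·-9)/(15/4)=4/5
row 3: denom=6−1·4/15=86/15; d'=(12−1·4/5)/(86/15)=84/43
row 4: denom=8−2·15/43=314/43; d'=(12−2·84/43)/(314/43)=174/157
back: M4=174/157
back: M3=84/43−15/43·174/157=246/157
back: M2=4/5−4/15·246/157=60/157
back: M1=-9−1/4·60/157=-1428/157
M: M0=0, M1=-1428/157, M2=60/157, M3=246/157, M4=174/157, M5=0
seg 0: a=-2, c=M0/2=0, d=(M1−M0)/(6·1)=-238/157, b=Δ0−h0·(2M0+M1)/6=866/157
seg 1: a=2, c=M1/2=-714/157, d=(M2−M1)/(6·1)=248/157, b=Δ1−h1·(2M1+M2)/6=152/157
seg 2: a=0, c=M2/2=30/157, d=(M3−M2)/(6·1)=31/157, b=Δ2−h2·(2M2+M3)/6=-532/157
seg 3: a=-3, c=M3/2=123/157, d=(M4−M3)/(6·2)=-6/157, b=Δ3−h3·(2M3+M4)/6=-379/157
seg 4: a=-5, c=M4/2=87/157, d=(M5−M4)/(6·2)=-29/314, b=Δ4−h4·(2M4+M5)/6=41/157
t_q=3/2 → seg 1, τ=1/2; S=2+152/157·τ+-714/157·τ²+248/157·τ³=485/314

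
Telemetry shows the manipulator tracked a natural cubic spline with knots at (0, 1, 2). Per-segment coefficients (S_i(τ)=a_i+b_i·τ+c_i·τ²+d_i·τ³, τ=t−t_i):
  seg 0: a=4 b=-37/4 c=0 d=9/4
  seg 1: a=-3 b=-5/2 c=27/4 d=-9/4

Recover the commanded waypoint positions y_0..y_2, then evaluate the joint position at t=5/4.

y_0=4 y_1=-3 y_2=-1
S(5/4) = -829/256

y_0 = S_0(0) = a_0 = 4
y_1 = S_1(0) = a_1 = -3
y_2 = S_1(1) = -1
t_q=5/4 is in segment 1 (τ=1/4); S_1(τ)=-829/256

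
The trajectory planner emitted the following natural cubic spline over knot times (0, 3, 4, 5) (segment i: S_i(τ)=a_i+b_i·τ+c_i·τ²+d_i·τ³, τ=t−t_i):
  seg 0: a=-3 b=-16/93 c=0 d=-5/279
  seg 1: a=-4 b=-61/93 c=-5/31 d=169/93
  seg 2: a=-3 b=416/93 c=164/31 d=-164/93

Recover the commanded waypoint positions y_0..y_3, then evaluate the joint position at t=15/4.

y_0=-3 y_1=-4 y_2=-3 y_3=5
S(15/4) = -7571/1984

y_0 = S_0(0) = a_0 = -3
y_1 = S_1(0) = a_1 = -4
y_2 = S_2(0) = a_2 = -3
y_3 = S_2(1) = 5
t_q=15/4 is in segment 1 (τ=3/4); S_1(τ)=-7571/1984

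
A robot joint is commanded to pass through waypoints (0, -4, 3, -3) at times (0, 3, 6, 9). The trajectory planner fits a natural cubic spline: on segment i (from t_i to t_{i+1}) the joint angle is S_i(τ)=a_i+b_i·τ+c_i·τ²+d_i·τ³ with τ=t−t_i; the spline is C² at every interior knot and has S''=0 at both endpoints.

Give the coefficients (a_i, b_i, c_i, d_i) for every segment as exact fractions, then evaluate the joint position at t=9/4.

  seg 0: a=0 b=-13/5 c=0 d=19/135
  seg 1: a=-4 b=6/5 c=19/15 d=-8/27
  seg 2: a=3 b=4/5 c=-7/5 d=7/45
S(9/4) = -1359/320

Δ: Δ0=-4/3, Δ1=7/3, Δ2=-2
row 1: diag=12, rhs=22; c'=1/4, d'=11/6
row 2: denom=12−3·1/4=45/4; d'=(-26−3·11/6)/(45/4)=-14/5
back: M2=-14/5
back: M1=11/6−1/4·-14/5=38/15
M: M0=0, M1=38/15, M2=-14/5, M3=0
seg 0: a=0, c=M0/2=0, d=(M1−M0)/(6·3)=19/135, b=Δ0−h0·(2M0+M1)/6=-13/5
seg 1: a=-4, c=M1/2=19/15, d=(M2−M1)/(6·3)=-8/27, b=Δ1−h1·(2M1+M2)/6=6/5
seg 2: a=3, c=M2/2=-7/5, d=(M3−M2)/(6·3)=7/45, b=Δ2−h2·(2M2+M3)/6=4/5
t_q=9/4 → seg 0, τ=9/4; S=0+-13/5·τ+0·τ²+19/135·τ³=-1359/320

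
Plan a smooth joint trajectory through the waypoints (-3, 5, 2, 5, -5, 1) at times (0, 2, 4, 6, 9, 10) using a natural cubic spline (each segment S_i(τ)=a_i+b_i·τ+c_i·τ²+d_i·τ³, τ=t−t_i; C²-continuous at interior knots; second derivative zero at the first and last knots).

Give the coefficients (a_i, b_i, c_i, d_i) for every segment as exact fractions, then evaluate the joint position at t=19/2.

Δ: Δ0=4, Δ1=-3/2, Δ2=3/2, Δ3=-10/3, Δ4=6
row 1: diag=8, rhs=-33; c'=1/4, d'=-33/8
row 2: denom=8−2·1/4=15/2; d'=(18−2·-33/8)/(15/2)=7/2
row 3: denom=10−2·4/15=142/15; d'=(-29−2·7/2)/(142/15)=-270/71
row 4: denom=8−3·45/142=1001/142; d'=(56−3·-270/71)/(1001/142)=9572/1001
back: M4=9572/1001
back: M3=-270/71−45/142·9572/1001=-6840/1001
back: M2=7/2−4/15·-6840/1001=10655/2002
back: M1=-33/8−1/4·10655/2002=-5461/1001
M: M0=0, M1=-5461/1001, M2=10655/2002, M3=-6840/1001, M4=9572/1001, M5=0
seg 0: a=-3, c=M0/2=0, d=(M1−M0)/(6·2)=-5461/12012, b=Δ0−h0·(2M0+M1)/6=17473/3003
seg 1: a=5, c=M1/2=-5461/2002, d=(M2−M1)/(6·2)=21577/24024, b=Δ1−h1·(2M1+M2)/6=1090/3003
seg 2: a=2, c=M2/2=10655/4004, d=(M3−M2)/(6·2)=-24335/24024, b=Δ2−h2·(2M2+M3)/6=197/858
seg 3: a=5, c=M3/2=-3420/1001, d=(M4−M3)/(6·3)=746/819, b=Δ3−h3·(2M3+M4)/6=-296/231
seg 4: a=-5, c=M4/2=4786/1001, d=(M5−M4)/(6·1)=-4786/3003, b=Δ4−h4·(2M4+M5)/6=8446/3003
t_q=19/2 → seg 4, τ=1/2; S=-5+8446/3003·τ+4786/1001·τ²+-4786/3003·τ³=-10401/4004

  seg 0: a=-3 b=17473/3003 c=0 d=-5461/12012
  seg 1: a=5 b=1090/3003 c=-5461/2002 d=21577/24024
  seg 2: a=2 b=197/858 c=10655/4004 d=-24335/24024
  seg 3: a=5 b=-296/231 c=-3420/1001 d=746/819
  seg 4: a=-5 b=8446/3003 c=4786/1001 d=-4786/3003
S(19/2) = -10401/4004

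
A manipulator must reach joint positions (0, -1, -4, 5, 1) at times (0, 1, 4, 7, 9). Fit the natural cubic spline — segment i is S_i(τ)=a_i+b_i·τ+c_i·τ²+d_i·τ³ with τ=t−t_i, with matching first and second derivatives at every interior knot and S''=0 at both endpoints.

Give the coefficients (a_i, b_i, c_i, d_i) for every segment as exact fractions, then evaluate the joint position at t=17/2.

Δ: Δ0=-1, Δ1=-1, Δ2=3, Δ3=-2
row 1: diag=8, rhs=0; c'=3/8, d'=0
row 2: denom=12−3·3/8=87/8; d'=(24−3·0)/(87/8)=64/29
row 3: denom=10−3·8/29=266/29; d'=(-30−3·64/29)/(266/29)=-531/133
back: M3=-531/133
back: M2=64/29−8/29·-531/133=440/133
back: M1=0−3/8·440/133=-165/133
M: M0=0, M1=-165/133, M2=440/133, M3=-531/133, M4=0
seg 0: a=0, c=M0/2=0, d=(M1−M0)/(6·1)=-55/266, b=Δ0−h0·(2M0+M1)/6=-211/266
seg 1: a=-1, c=M1/2=-165/266, d=(M2−M1)/(6·3)=605/2394, b=Δ1−h1·(2M1+M2)/6=-188/133
seg 2: a=-4, c=M2/2=220/133, d=(M3−M2)/(6·3)=-971/2394, b=Δ2−h2·(2M2+M3)/6=449/266
seg 3: a=5, c=M3/2=-531/266, d=(M4−M3)/(6·2)=177/532, b=Δ3−h3·(2M3+M4)/6=88/133
t_q=17/2 → seg 3, τ=3/2; S=5+88/133·τ+-531/266·τ²+177/532·τ³=11167/4256

  seg 0: a=0 b=-211/266 c=0 d=-55/266
  seg 1: a=-1 b=-188/133 c=-165/266 d=605/2394
  seg 2: a=-4 b=449/266 c=220/133 d=-971/2394
  seg 3: a=5 b=88/133 c=-531/266 d=177/532
S(17/2) = 11167/4256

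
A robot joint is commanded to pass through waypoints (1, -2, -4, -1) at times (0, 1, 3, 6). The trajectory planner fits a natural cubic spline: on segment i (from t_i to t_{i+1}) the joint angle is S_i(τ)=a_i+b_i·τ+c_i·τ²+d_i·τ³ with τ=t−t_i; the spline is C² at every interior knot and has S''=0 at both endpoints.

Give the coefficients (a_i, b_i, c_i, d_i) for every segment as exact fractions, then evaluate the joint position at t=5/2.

  seg 0: a=1 b=-23/7 c=0 d=2/7
  seg 1: a=-2 b=-17/7 c=6/7 d=-1/14
  seg 2: a=-4 b=1/7 c=3/7 d=-1/21
S(5/2) = -443/112

Δ: Δ0=-3, Δ1=-1, Δ2=1
row 1: diag=6, rhs=12; c'=1/3, d'=2
row 2: denom=10−2·1/3=28/3; d'=(12−2·2)/(28/3)=6/7
back: M2=6/7
back: M1=2−1/3·6/7=12/7
M: M0=0, M1=12/7, M2=6/7, M3=0
seg 0: a=1, c=M0/2=0, d=(M1−M0)/(6·1)=2/7, b=Δ0−h0·(2M0+M1)/6=-23/7
seg 1: a=-2, c=M1/2=6/7, d=(M2−M1)/(6·2)=-1/14, b=Δ1−h1·(2M1+M2)/6=-17/7
seg 2: a=-4, c=M2/2=3/7, d=(M3−M2)/(6·3)=-1/21, b=Δ2−h2·(2M2+M3)/6=1/7
t_q=5/2 → seg 1, τ=3/2; S=-2+-17/7·τ+6/7·τ²+-1/14·τ³=-443/112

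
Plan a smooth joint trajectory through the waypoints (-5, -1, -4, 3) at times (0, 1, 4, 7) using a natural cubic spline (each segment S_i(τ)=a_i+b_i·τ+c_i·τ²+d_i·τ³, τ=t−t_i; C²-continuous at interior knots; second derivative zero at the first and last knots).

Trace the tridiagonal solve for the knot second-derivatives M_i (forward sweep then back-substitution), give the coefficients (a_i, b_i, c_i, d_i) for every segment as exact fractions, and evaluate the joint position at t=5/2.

  seg 0: a=-5 b=418/87 c=0 d=-70/87
  seg 1: a=-1 b=208/87 c=-70/29 d=335/783
  seg 2: a=-4 b=-47/87 c=125/87 d=-125/783
S(5/2) = -325/232

Δ: Δ0=4, Δ1=-1, Δ2=7/3
row 1: diag=8, rhs=-30; c'=3/8, d'=-15/4
row 2: denom=12−3·3/8=87/8; d'=(20−3·-15/4)/(87/8)=250/87
back: M2=250/87
back: M1=-15/4−3/8·250/87=-140/29
M: M0=0, M1=-140/29, M2=250/87, M3=0
seg 0: a=-5, c=M0/2=0, d=(M1−M0)/(6·1)=-70/87, b=Δ0−h0·(2M0+M1)/6=418/87
seg 1: a=-1, c=M1/2=-70/29, d=(M2−M1)/(6·3)=335/783, b=Δ1−h1·(2M1+M2)/6=208/87
seg 2: a=-4, c=M2/2=125/87, d=(M3−M2)/(6·3)=-125/783, b=Δ2−h2·(2M2+M3)/6=-47/87
t_q=5/2 → seg 1, τ=3/2; S=-1+208/87·τ+-70/29·τ²+335/783·τ³=-325/232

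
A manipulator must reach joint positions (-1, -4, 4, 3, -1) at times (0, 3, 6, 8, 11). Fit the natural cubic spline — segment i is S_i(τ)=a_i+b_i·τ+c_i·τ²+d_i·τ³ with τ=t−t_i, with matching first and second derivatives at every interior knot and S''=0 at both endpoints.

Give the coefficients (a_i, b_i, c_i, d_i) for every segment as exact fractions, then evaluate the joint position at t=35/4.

  seg 0: a=-1 b=-398/177 c=0 d=221/1593
  seg 1: a=-4 b=265/177 c=221/177 d=-152/531
  seg 2: a=4 b=223/177 c=-235/177 d=317/1416
  seg 3: a=3 b=-161/118 c=11/708 d=-11/6372
S(35/4) = 29977/15104

Δ: Δ0=-1, Δ1=8/3, Δ2=-1/2, Δ3=-4/3
row 1: diag=12, rhs=22; c'=1/4, d'=11/6
row 2: denom=10−3·1/4=37/4; d'=(-19−3·11/6)/(37/4)=-98/37
row 3: denom=10−2·8/37=354/37; d'=(-5−2·-98/37)/(354/37)=11/354
back: M3=11/354
back: M2=-98/37−8/37·11/354=-470/177
back: M1=11/6−1/4·-470/177=442/177
M: M0=0, M1=442/177, M2=-470/177, M3=11/354, M4=0
seg 0: a=-1, c=M0/2=0, d=(M1−M0)/(6·3)=221/1593, b=Δ0−h0·(2M0+M1)/6=-398/177
seg 1: a=-4, c=M1/2=221/177, d=(M2−M1)/(6·3)=-152/531, b=Δ1−h1·(2M1+M2)/6=265/177
seg 2: a=4, c=M2/2=-235/177, d=(M3−M2)/(6·2)=317/1416, b=Δ2−h2·(2M2+M3)/6=223/177
seg 3: a=3, c=M3/2=11/708, d=(M4−M3)/(6·3)=-11/6372, b=Δ3−h3·(2M3+M4)/6=-161/118
t_q=35/4 → seg 3, τ=3/4; S=3+-161/118·τ+11/708·τ²+-11/6372·τ³=29977/15104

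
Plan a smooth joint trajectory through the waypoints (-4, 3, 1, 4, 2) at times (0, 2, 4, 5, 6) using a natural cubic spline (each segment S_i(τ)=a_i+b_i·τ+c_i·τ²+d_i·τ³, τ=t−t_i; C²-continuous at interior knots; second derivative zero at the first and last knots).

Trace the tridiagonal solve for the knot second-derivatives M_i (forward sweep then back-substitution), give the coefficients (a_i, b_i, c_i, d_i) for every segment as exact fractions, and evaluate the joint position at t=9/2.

Δ: Δ0=7/2, Δ1=-1, Δ2=3, Δ3=-2
row 1: diag=8, rhs=-27; c'=1/4, d'=-27/8
row 2: denom=6−2·1/4=11/2; d'=(24−2·-27/8)/(11/2)=123/22
row 3: denom=4−1·2/11=42/11; d'=(-30−1·123/22)/(42/11)=-261/28
back: M3=-261/28
back: M2=123/22−2/11·-261/28=51/7
back: M1=-27/8−1/4·51/7=-291/56
M: M0=0, M1=-291/56, M2=51/7, M3=-261/28, M4=0
seg 0: a=-4, c=M0/2=0, d=(M1−M0)/(6·2)=-97/224, b=Δ0−h0·(2M0+M1)/6=293/56
seg 1: a=3, c=M1/2=-291/112, d=(M2−M1)/(6·2)=233/224, b=Δ1−h1·(2M1+M2)/6=1/28
seg 2: a=1, c=M2/2=51/14, d=(M3−M2)/(6·1)=-155/56, b=Δ2−h2·(2M2+M3)/6=17/8
seg 3: a=4, c=M3/2=-261/56, d=(M4−M3)/(6·1)=87/56, b=Δ3−h3·(2M3+M4)/6=31/28
t_q=9/2 → seg 2, τ=1/2; S=1+17/8·τ+51/14·τ²+-155/56·τ³=1177/448

  seg 0: a=-4 b=293/56 c=0 d=-97/224
  seg 1: a=3 b=1/28 c=-291/112 d=233/224
  seg 2: a=1 b=17/8 c=51/14 d=-155/56
  seg 3: a=4 b=31/28 c=-261/56 d=87/56
S(9/2) = 1177/448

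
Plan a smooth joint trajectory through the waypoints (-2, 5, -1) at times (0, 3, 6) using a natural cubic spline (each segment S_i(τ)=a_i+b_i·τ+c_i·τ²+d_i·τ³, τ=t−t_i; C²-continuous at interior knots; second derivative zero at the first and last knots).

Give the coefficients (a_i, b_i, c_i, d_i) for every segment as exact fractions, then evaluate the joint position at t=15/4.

  seg 0: a=-2 b=41/12 c=0 d=-13/108
  seg 1: a=5 b=1/6 c=-13/12 d=13/108
S(15/4) = 1169/256

Δ: Δ0=7/3, Δ1=-2
row 1: diag=12, rhs=-26; c'=1/4, d'=-13/6
back: M1=-13/6
M: M0=0, M1=-13/6, M2=0
seg 0: a=-2, c=M0/2=0, d=(M1−M0)/(6·3)=-13/108, b=Δ0−h0·(2M0+M1)/6=41/12
seg 1: a=5, c=M1/2=-13/12, d=(M2−M1)/(6·3)=13/108, b=Δ1−h1·(2M1+M2)/6=1/6
t_q=15/4 → seg 1, τ=3/4; S=5+1/6·τ+-13/12·τ²+13/108·τ³=1169/256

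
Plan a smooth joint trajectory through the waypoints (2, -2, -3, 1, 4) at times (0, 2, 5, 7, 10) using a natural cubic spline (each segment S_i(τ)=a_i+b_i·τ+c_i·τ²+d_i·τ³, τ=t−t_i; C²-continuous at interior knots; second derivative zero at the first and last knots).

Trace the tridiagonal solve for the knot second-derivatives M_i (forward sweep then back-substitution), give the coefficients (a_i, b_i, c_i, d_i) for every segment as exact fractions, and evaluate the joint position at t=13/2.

Δ: Δ0=-2, Δ1=-1/3, Δ2=2, Δ3=1
row 1: diag=10, rhs=10; c'=3/10, d'=1
row 2: denom=10−3·3/10=91/10; d'=(14−3·1)/(91/10)=110/91
row 3: denom=10−2·20/91=870/91; d'=(-6−2·110/91)/(870/91)=-383/435
back: M3=-383/435
back: M2=110/91−20/91·-383/435=122/87
back: M1=1−3/10·122/87=84/145
M: M0=0, M1=84/145, M2=122/87, M3=-383/435, M4=0
seg 0: a=2, c=M0/2=0, d=(M1−M0)/(6·2)=7/145, b=Δ0−h0·(2M0+M1)/6=-318/145
seg 1: a=-2, c=M1/2=42/145, d=(M2−M1)/(6·3)=179/3915, b=Δ1−h1·(2M1+M2)/6=-234/145
seg 2: a=-3, c=M2/2=61/87, d=(M3−M2)/(6·2)=-331/1740, b=Δ2−h2·(2M2+M3)/6=197/145
seg 3: a=1, c=M3/2=-383/870, d=(M4−M3)/(6·3)=383/7830, b=Δ3−h3·(2M3+M4)/6=818/435
t_q=13/2 → seg 2, τ=3/2; S=-3+197/145·τ+61/87·τ²+-331/1740·τ³=-123/4640

  seg 0: a=2 b=-318/145 c=0 d=7/145
  seg 1: a=-2 b=-234/145 c=42/145 d=179/3915
  seg 2: a=-3 b=197/145 c=61/87 d=-331/1740
  seg 3: a=1 b=818/435 c=-383/870 d=383/7830
S(13/2) = -123/4640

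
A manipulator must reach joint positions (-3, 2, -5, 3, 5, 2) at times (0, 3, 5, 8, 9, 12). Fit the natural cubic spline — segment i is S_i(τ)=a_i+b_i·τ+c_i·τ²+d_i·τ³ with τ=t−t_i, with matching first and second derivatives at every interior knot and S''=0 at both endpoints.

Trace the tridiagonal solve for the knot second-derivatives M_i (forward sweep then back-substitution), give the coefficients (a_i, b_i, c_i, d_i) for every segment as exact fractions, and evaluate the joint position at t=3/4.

Δ: Δ0=5/3, Δ1=-7/2, Δ2=8/3, Δ3=2, Δ4=-1
row 1: diag=10, rhs=-31; c'=1/5, d'=-31/10
row 2: denom=10−2·1/5=48/5; d'=(37−2·-31/10)/(48/5)=9/2
row 3: denom=8−3·5/16=113/16; d'=(-4−3·9/2)/(113/16)=-280/113
row 4: denom=8−1·16/113=888/113; d'=(-18−1·-280/113)/(888/113)=-877/444
back: M4=-877/444
back: M3=-280/113−16/113·-877/444=-244/111
back: M2=9/2−5/16·-244/111=2303/444
back: M1=-31/10−1/5·2303/444=-1837/444
M: M0=0, M1=-1837/444, M2=2303/444, M3=-244/111, M4=-877/444, M5=0
seg 0: a=-3, c=M0/2=0, d=(M1−M0)/(6·3)=-1837/7992, b=Δ0−h0·(2M0+M1)/6=3317/888
seg 1: a=2, c=M1/2=-1837/888, d=(M2−M1)/(6·2)=115/148, b=Δ1−h1·(2M1+M2)/6=-1097/444
seg 2: a=-5, c=M2/2=2303/888, d=(M3−M2)/(6·3)=-1093/2664, b=Δ2−h2·(2M2+M3)/6=-631/444
seg 3: a=3, c=M3/2=-122/111, d=(M4−M3)/(6·1)=11/296, b=Δ3−h3·(2M3+M4)/6=2719/888
seg 4: a=5, c=M4/2=-877/888, d=(M5−M4)/(6·3)=877/7992, b=Δ4−h4·(2M4+M5)/6=433/444
t_q=3/4 → seg 0, τ=3/4; S=-3+3317/888·τ+0·τ²+-1837/7992·τ³=-5597/18944

  seg 0: a=-3 b=3317/888 c=0 d=-1837/7992
  seg 1: a=2 b=-1097/444 c=-1837/888 d=115/148
  seg 2: a=-5 b=-631/444 c=2303/888 d=-1093/2664
  seg 3: a=3 b=2719/888 c=-122/111 d=11/296
  seg 4: a=5 b=433/444 c=-877/888 d=877/7992
S(3/4) = -5597/18944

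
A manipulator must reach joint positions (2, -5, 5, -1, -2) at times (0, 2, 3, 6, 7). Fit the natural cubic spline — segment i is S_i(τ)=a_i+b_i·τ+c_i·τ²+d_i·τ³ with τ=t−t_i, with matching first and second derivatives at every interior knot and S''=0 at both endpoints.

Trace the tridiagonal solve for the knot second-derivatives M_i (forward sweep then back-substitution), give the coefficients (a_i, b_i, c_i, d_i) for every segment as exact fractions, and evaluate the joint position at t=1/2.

  seg 0: a=2 b=-1405/161 c=0 d=1683/1288
  seg 1: a=-5 b=2239/322 c=5049/644 d=-441/92
  seg 2: a=5 b=5315/644 c=-1053/161 d=2011/1932
  seg 3: a=-1 b=-929/322 c=1821/644 d=-607/644
S(1/2) = -22669/10304

Δ: Δ0=-7/2, Δ1=10, Δ2=-2, Δ3=-1
row 1: diag=6, rhs=81; c'=1/6, d'=27/2
row 2: denom=8−1·1/6=47/6; d'=(-72−1·27/2)/(47/6)=-513/47
row 3: denom=8−3·18/47=322/47; d'=(6−3·-513/47)/(322/47)=1821/322
back: M3=1821/322
back: M2=-513/47−18/47·1821/322=-2106/161
back: M1=27/2−1/6·-2106/161=5049/322
M: M0=0, M1=5049/322, M2=-2106/161, M3=1821/322, M4=0
seg 0: a=2, c=M0/2=0, d=(M1−M0)/(6·2)=1683/1288, b=Δ0−h0·(2M0+M1)/6=-1405/161
seg 1: a=-5, c=M1/2=5049/644, d=(M2−M1)/(6·1)=-441/92, b=Δ1−h1·(2M1+M2)/6=2239/322
seg 2: a=5, c=M2/2=-1053/161, d=(M3−M2)/(6·3)=2011/1932, b=Δ2−h2·(2M2+M3)/6=5315/644
seg 3: a=-1, c=M3/2=1821/644, d=(M4−M3)/(6·1)=-607/644, b=Δ3−h3·(2M3+M4)/6=-929/322
t_q=1/2 → seg 0, τ=1/2; S=2+-1405/161·τ+0·τ²+1683/1288·τ³=-22669/10304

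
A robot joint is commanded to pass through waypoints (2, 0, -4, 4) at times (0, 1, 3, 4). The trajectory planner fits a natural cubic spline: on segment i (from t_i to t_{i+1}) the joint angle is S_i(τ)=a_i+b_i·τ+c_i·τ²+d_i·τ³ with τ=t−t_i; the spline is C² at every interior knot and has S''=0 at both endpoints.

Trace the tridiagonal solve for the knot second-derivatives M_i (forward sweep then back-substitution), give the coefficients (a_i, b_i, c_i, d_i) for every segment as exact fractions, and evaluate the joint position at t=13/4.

Δ: Δ0=-2, Δ1=-2, Δ2=8
row 1: diag=6, rhs=0; c'=1/3, d'=0
row 2: denom=6−2·1/3=16/3; d'=(60−2·0)/(16/3)=45/4
back: M2=45/4
back: M1=0−1/3·45/4=-15/4
M: M0=0, M1=-15/4, M2=45/4, M3=0
seg 0: a=2, c=M0/2=0, d=(M1−M0)/(6·1)=-5/8, b=Δ0−h0·(2M0+M1)/6=-11/8
seg 1: a=0, c=M1/2=-15/8, d=(M2−M1)/(6·2)=5/4, b=Δ1−h1·(2M1+M2)/6=-13/4
seg 2: a=-4, c=M2/2=45/8, d=(M3−M2)/(6·1)=-15/8, b=Δ2−h2·(2M2+M3)/6=17/4
t_q=13/4 → seg 2, τ=1/4; S=-4+17/4·τ+45/8·τ²+-15/8·τ³=-1339/512

  seg 0: a=2 b=-11/8 c=0 d=-5/8
  seg 1: a=0 b=-13/4 c=-15/8 d=5/4
  seg 2: a=-4 b=17/4 c=45/8 d=-15/8
S(13/4) = -1339/512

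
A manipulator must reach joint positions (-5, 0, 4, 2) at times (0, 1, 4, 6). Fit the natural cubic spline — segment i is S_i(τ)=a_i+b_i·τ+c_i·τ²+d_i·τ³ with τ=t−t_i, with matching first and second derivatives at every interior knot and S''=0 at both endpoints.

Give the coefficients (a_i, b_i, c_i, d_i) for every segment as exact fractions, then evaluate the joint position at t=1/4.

Δ: Δ0=5, Δ1=4/3, Δ2=-1
row 1: diag=8, rhs=-22; c'=3/8, d'=-11/4
row 2: denom=10−3·3/8=71/8; d'=(-14−3·-11/4)/(71/8)=-46/71
back: M2=-46/71
back: M1=-11/4−3/8·-46/71=-178/71
M: M0=0, M1=-178/71, M2=-46/71, M3=0
seg 0: a=-5, c=M0/2=0, d=(M1−M0)/(6·1)=-89/213, b=Δ0−h0·(2M0+M1)/6=1154/213
seg 1: a=0, c=M1/2=-89/71, d=(M2−M1)/(6·3)=22/213, b=Δ1−h1·(2M1+M2)/6=887/213
seg 2: a=4, c=M2/2=-23/71, d=(M3−M2)/(6·2)=23/426, b=Δ2−h2·(2M2+M3)/6=-121/213
t_q=1/4 → seg 0, τ=1/4; S=-5+1154/213·τ+0·τ²+-89/213·τ³=-16595/4544

  seg 0: a=-5 b=1154/213 c=0 d=-89/213
  seg 1: a=0 b=887/213 c=-89/71 d=22/213
  seg 2: a=4 b=-121/213 c=-23/71 d=23/426
S(1/4) = -16595/4544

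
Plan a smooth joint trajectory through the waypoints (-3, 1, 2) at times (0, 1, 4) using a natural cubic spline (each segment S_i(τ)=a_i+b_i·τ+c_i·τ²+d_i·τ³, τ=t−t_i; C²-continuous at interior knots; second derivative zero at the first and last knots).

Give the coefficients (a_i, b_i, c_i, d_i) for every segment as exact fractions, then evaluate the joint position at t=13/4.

Δ: Δ0=4, Δ1=1/3
row 1: diag=8, rhs=-22; c'=3/8, d'=-11/4
back: M1=-11/4
M: M0=0, M1=-11/4, M2=0
seg 0: a=-3, c=M0/2=0, d=(M1−M0)/(6·1)=-11/24, b=Δ0−h0·(2M0+M1)/6=107/24
seg 1: a=1, c=M1/2=-11/8, d=(M2−M1)/(6·3)=11/72, b=Δ1−h1·(2M1+M2)/6=37/12
t_q=13/4 → seg 1, τ=9/4; S=1+37/12·τ+-11/8·τ²+11/72·τ³=1391/512

  seg 0: a=-3 b=107/24 c=0 d=-11/24
  seg 1: a=1 b=37/12 c=-11/8 d=11/72
S(13/4) = 1391/512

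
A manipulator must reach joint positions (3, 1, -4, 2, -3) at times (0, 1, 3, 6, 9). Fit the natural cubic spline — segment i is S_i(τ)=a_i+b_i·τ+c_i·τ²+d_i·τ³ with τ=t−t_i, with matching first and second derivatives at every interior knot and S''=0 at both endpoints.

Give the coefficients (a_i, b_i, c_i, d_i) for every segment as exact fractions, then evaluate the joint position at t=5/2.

Δ: Δ0=-2, Δ1=-5/2, Δ2=2, Δ3=-5/3
row 1: diag=6, rhs=-3; c'=1/3, d'=-1/2
row 2: denom=10−2·1/3=28/3; d'=(27−2·-1/2)/(28/3)=3
row 3: denom=12−3·9/28=309/28; d'=(-22−3·3)/(309/28)=-868/309
back: M3=-868/309
back: M2=3−9/28·-868/309=402/103
back: M1=-1/2−1/3·402/103=-371/206
M: M0=0, M1=-371/206, M2=402/103, M3=-868/309, M4=0
seg 0: a=3, c=M0/2=0, d=(M1−M0)/(6·1)=-371/1236, b=Δ0−h0·(2M0+M1)/6=-2101/1236
seg 1: a=1, c=M1/2=-371/412, d=(M2−M1)/(6·2)=1175/2472, b=Δ1−h1·(2M1+M2)/6=-1607/618
seg 2: a=-4, c=M2/2=201/103, d=(M3−M2)/(6·3)=-1037/2781, b=Δ2−h2·(2M2+M3)/6=-154/309
seg 3: a=2, c=M3/2=-434/309, d=(M4−M3)/(6·3)=434/2781, b=Δ3−h3·(2M3+M4)/6=353/309
t_q=5/2 → seg 1, τ=3/2; S=1+-1607/618·τ+-371/412·τ²+1175/2472·τ³=-21901/6592

  seg 0: a=3 b=-2101/1236 c=0 d=-371/1236
  seg 1: a=1 b=-1607/618 c=-371/412 d=1175/2472
  seg 2: a=-4 b=-154/309 c=201/103 d=-1037/2781
  seg 3: a=2 b=353/309 c=-434/309 d=434/2781
S(5/2) = -21901/6592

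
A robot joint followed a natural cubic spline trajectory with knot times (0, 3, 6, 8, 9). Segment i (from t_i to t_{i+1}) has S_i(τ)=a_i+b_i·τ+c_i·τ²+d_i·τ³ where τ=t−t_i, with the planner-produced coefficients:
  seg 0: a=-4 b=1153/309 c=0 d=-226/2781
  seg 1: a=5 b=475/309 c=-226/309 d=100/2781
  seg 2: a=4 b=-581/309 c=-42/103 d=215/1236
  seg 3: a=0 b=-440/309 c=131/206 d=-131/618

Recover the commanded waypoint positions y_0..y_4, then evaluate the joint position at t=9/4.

y_0 = S_0(0) = a_0 = -4
y_1 = S_1(0) = a_1 = 5
y_2 = S_2(0) = a_2 = 4
y_3 = S_3(0) = a_3 = 0
y_4 = S_3(1) = -1
t_q=9/4 is in segment 0 (τ=9/4); S_0(τ)=11437/3296

y_0=-4 y_1=5 y_2=4 y_3=0 y_4=-1
S(9/4) = 11437/3296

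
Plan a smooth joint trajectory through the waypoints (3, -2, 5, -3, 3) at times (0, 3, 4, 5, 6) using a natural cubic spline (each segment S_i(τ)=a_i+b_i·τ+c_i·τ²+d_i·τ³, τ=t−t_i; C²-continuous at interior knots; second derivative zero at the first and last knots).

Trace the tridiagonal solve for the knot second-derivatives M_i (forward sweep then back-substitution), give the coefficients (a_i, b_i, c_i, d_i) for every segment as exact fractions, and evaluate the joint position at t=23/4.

Δ: Δ0=-5/3, Δ1=7, Δ2=-8, Δ3=6
row 1: diag=8, rhs=52; c'=1/8, d'=13/2
row 2: denom=4−1·1/8=31/8; d'=(-90−1·13/2)/(31/8)=-772/31
row 3: denom=4−1·8/31=116/31; d'=(84−1·-772/31)/(116/31)=844/29
back: M3=844/29
back: M2=-772/31−8/31·844/29=-940/29
back: M1=13/2−1/8·-940/29=306/29
M: M0=0, M1=306/29, M2=-940/29, M3=844/29, M4=0
seg 0: a=3, c=M0/2=0, d=(M1−M0)/(6·3)=17/29, b=Δ0−h0·(2M0+M1)/6=-604/87
seg 1: a=-2, c=M1/2=153/29, d=(M2−M1)/(6·1)=-623/87, b=Δ1−h1·(2M1+M2)/6=773/87
seg 2: a=5, c=M2/2=-470/29, d=(M3−M2)/(6·1)=892/87, b=Δ2−h2·(2M2+M3)/6=-178/87
seg 3: a=-3, c=M3/2=422/29, d=(M4−M3)/(6·1)=-422/87, b=Δ3−h3·(2M3+M4)/6=-322/87
t_q=23/4 → seg 3, τ=3/4; S=-3+-322/87·τ+422/29·τ²+-422/87·τ³=337/928

  seg 0: a=3 b=-604/87 c=0 d=17/29
  seg 1: a=-2 b=773/87 c=153/29 d=-623/87
  seg 2: a=5 b=-178/87 c=-470/29 d=892/87
  seg 3: a=-3 b=-322/87 c=422/29 d=-422/87
S(23/4) = 337/928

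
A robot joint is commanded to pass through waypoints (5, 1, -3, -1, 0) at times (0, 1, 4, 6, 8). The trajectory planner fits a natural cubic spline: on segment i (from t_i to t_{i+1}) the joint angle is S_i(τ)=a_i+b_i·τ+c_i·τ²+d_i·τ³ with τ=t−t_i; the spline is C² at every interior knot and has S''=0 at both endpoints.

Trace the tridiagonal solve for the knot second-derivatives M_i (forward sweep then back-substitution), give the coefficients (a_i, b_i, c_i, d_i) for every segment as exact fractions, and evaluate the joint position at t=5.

  seg 0: a=5 b=-6863/1608 c=0 d=431/1608
  seg 1: a=1 b=-2785/804 c=431/536 d=-151/4824
  seg 2: a=-3 b=829/1608 c=35/67 d=-901/6432
  seg 3: a=-1 b=743/804 c=-341/1072 d=341/6432
S(5) = -4507/2144

Δ: Δ0=-4, Δ1=-4/3, Δ2=1, Δ3=1/2
row 1: diag=8, rhs=16; c'=3/8, d'=2
row 2: denom=10−3·3/8=71/8; d'=(14−3·2)/(71/8)=64/71
row 3: denom=8−2·16/71=536/71; d'=(-3−2·64/71)/(536/71)=-341/536
back: M3=-341/536
back: M2=64/71−16/71·-341/536=70/67
back: M1=2−3/8·70/67=431/268
M: M0=0, M1=431/268, M2=70/67, M3=-341/536, M4=0
seg 0: a=5, c=M0/2=0, d=(M1−M0)/(6·1)=431/1608, b=Δ0−h0·(2M0+M1)/6=-6863/1608
seg 1: a=1, c=M1/2=431/536, d=(M2−M1)/(6·3)=-151/4824, b=Δ1−h1·(2M1+M2)/6=-2785/804
seg 2: a=-3, c=M2/2=35/67, d=(M3−M2)/(6·2)=-901/6432, b=Δ2−h2·(2M2+M3)/6=829/1608
seg 3: a=-1, c=M3/2=-341/1072, d=(M4−M3)/(6·2)=341/6432, b=Δ3−h3·(2M3+M4)/6=743/804
t_q=5 → seg 2, τ=1; S=-3+829/1608·τ+35/67·τ²+-901/6432·τ³=-4507/2144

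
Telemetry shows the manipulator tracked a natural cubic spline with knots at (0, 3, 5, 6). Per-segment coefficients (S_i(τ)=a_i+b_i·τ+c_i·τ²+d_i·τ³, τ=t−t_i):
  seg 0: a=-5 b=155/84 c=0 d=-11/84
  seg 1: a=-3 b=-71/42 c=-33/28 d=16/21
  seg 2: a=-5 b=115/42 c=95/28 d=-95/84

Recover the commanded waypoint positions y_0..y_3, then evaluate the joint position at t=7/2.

y_0 = S_0(0) = a_0 = -5
y_1 = S_1(0) = a_1 = -3
y_2 = S_2(0) = a_2 = -5
y_3 = S_2(1) = 0
t_q=7/2 is in segment 1 (τ=1/2); S_1(τ)=-453/112

y_0=-5 y_1=-3 y_2=-5 y_3=0
S(7/2) = -453/112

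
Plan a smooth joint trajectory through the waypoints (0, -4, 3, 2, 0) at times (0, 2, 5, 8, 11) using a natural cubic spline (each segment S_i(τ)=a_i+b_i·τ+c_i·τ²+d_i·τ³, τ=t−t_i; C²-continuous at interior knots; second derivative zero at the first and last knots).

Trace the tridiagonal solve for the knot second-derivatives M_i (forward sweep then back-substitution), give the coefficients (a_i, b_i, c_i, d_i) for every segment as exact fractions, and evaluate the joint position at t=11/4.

  seg 0: a=0 b=-640/207 c=0 d=113/414
  seg 1: a=-4 b=38/207 c=113/69 d=-572/1863
  seg 2: a=3 b=356/207 c=-233/207 d=274/1863
  seg 3: a=2 b=-220/207 c=41/207 d=-41/1863
S(11/4) = -565/184

Δ: Δ0=-2, Δ1=7/3, Δ2=-1/3, Δ3=-2/3
row 1: diag=10, rhs=26; c'=3/10, d'=13/5
row 2: denom=12−3·3/10=111/10; d'=(-16−3·13/5)/(111/10)=-238/111
row 3: denom=12−3·10/37=414/37; d'=(-2−3·-238/111)/(414/37)=82/207
back: M3=82/207
back: M2=-238/111−10/37·82/207=-466/207
back: M1=13/5−3/10·-466/207=226/69
M: M0=0, M1=226/69, M2=-466/207, M3=82/207, M4=0
seg 0: a=0, c=M0/2=0, d=(M1−M0)/(6·2)=113/414, b=Δ0−h0·(2M0+M1)/6=-640/207
seg 1: a=-4, c=M1/2=113/69, d=(M2−M1)/(6·3)=-572/1863, b=Δ1−h1·(2M1+M2)/6=38/207
seg 2: a=3, c=M2/2=-233/207, d=(M3−M2)/(6·3)=274/1863, b=Δ2−h2·(2M2+M3)/6=356/207
seg 3: a=2, c=M3/2=41/207, d=(M4−M3)/(6·3)=-41/1863, b=Δ3−h3·(2M3+M4)/6=-220/207
t_q=11/4 → seg 1, τ=3/4; S=-4+38/207·τ+113/69·τ²+-572/1863·τ³=-565/184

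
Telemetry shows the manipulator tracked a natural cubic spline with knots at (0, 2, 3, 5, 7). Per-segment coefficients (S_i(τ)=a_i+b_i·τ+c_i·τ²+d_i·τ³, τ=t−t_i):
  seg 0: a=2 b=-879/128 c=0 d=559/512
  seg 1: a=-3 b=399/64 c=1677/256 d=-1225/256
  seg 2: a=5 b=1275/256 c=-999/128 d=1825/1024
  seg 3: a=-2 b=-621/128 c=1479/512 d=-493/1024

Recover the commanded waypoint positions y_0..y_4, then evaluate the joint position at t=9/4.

y_0=2 y_1=-3 y_2=5 y_3=-2 y_4=-4
S(9/4) = -18133/16384

y_0 = S_0(0) = a_0 = 2
y_1 = S_1(0) = a_1 = -3
y_2 = S_2(0) = a_2 = 5
y_3 = S_3(0) = a_3 = -2
y_4 = S_3(2) = -4
t_q=9/4 is in segment 1 (τ=1/4); S_1(τ)=-18133/16384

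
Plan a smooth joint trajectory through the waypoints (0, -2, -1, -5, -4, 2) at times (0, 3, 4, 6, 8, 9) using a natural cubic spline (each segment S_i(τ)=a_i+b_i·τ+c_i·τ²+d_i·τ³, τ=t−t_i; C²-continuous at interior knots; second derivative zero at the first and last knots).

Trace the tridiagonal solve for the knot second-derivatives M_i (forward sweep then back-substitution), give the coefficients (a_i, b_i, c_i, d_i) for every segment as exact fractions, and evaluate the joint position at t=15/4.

Δ: Δ0=-2/3, Δ1=1, Δ2=-2, Δ3=1/2, Δ4=6
row 1: diag=8, rhs=10; c'=1/8, d'=5/4
row 2: denom=6−1·1/8=47/8; d'=(-18−1·5/4)/(47/8)=-154/47
row 3: denom=8−2·16/47=344/47; d'=(15−2·-154/47)/(344/47)=1013/344
row 4: denom=6−2·47/172=469/86; d'=(33−2·1013/344)/(469/86)=4663/938
back: M4=4663/938
back: M3=1013/344−47/172·4663/938=744/469
back: M2=-154/47−16/47·744/469=-1790/469
back: M1=5/4−1/8·-1790/469=810/469
M: M0=0, M1=810/469, M2=-1790/469, M3=744/469, M4=4663/938, M5=0
seg 0: a=0, c=M0/2=0, d=(M1−M0)/(6·3)=45/469, b=Δ0−h0·(2M0+M1)/6=-2153/1407
seg 1: a=-2, c=M1/2=405/469, d=(M2−M1)/(6·1)=-1300/1407, b=Δ1−h1·(2M1+M2)/6=1492/1407
seg 2: a=-1, c=M2/2=-895/469, d=(M3−M2)/(6·2)=181/402, b=Δ2−h2·(2M2+M3)/6=22/1407
seg 3: a=-5, c=M3/2=372/469, d=(M4−M3)/(6·2)=3175/11256, b=Δ3−h3·(2M3+M4)/6=-3116/1407
seg 4: a=-4, c=M4/2=4663/1876, d=(M5−M4)/(6·1)=-4663/5628, b=Δ4−h4·(2M4+M5)/6=12221/2814
t_q=15/4 → seg 1, τ=3/4; S=-2+1492/1407·τ+405/469·τ²+-1300/1407·τ³=-520/469

  seg 0: a=0 b=-2153/1407 c=0 d=45/469
  seg 1: a=-2 b=1492/1407 c=405/469 d=-1300/1407
  seg 2: a=-1 b=22/1407 c=-895/469 d=181/402
  seg 3: a=-5 b=-3116/1407 c=372/469 d=3175/11256
  seg 4: a=-4 b=12221/2814 c=4663/1876 d=-4663/5628
S(15/4) = -520/469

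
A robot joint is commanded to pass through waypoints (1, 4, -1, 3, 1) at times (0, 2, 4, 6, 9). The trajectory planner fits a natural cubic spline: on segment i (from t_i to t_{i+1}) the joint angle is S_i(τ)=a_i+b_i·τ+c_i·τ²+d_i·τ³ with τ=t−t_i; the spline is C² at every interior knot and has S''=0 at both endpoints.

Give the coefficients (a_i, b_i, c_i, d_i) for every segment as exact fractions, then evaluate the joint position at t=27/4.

Δ: Δ0=3/2, Δ1=-5/2, Δ2=2, Δ3=-2/3
row 1: diag=8, rhs=-24; c'=1/4, d'=-3
row 2: denom=8−2·1/4=15/2; d'=(27−2·-3)/(15/2)=22/5
row 3: denom=10−2·4/15=142/15; d'=(-16−2·22/5)/(142/15)=-186/71
back: M3=-186/71
back: M2=22/5−4/15·-186/71=362/71
back: M1=-3−1/4·362/71=-607/142
M: M0=0, M1=-607/142, M2=362/71, M3=-186/71, M4=0
seg 0: a=1, c=M0/2=0, d=(M1−M0)/(6·2)=-607/1704, b=Δ0−h0·(2M0+M1)/6=623/213
seg 1: a=4, c=M1/2=-607/284, d=(M2−M1)/(6·2)=1331/1704, b=Δ1−h1·(2M1+M2)/6=-575/426
seg 2: a=-1, c=M2/2=181/71, d=(M3−M2)/(6·2)=-137/213, b=Δ2−h2·(2M2+M3)/6=-112/213
seg 3: a=3, c=M3/2=-93/71, d=(M4−M3)/(6·3)=31/213, b=Δ3−h3·(2M3+M4)/6=416/213
t_q=27/4 → seg 3, τ=3/4; S=3+416/213·τ+-93/71·τ²+31/213·τ³=17219/4544

  seg 0: a=1 b=623/213 c=0 d=-607/1704
  seg 1: a=4 b=-575/426 c=-607/284 d=1331/1704
  seg 2: a=-1 b=-112/213 c=181/71 d=-137/213
  seg 3: a=3 b=416/213 c=-93/71 d=31/213
S(27/4) = 17219/4544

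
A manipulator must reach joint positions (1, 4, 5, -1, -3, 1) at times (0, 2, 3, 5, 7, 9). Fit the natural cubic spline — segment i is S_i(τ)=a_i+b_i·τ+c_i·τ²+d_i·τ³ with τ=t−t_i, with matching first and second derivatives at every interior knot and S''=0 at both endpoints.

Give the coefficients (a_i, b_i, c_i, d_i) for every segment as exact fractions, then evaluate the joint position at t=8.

  seg 0: a=1 b=445/318 c=0 d=4/159
  seg 1: a=4 b=541/318 c=8/53 d=-271/318
  seg 2: a=5 b=-88/159 c=-255/106 d=94/159
  seg 3: a=-1 b=-490/159 c=121/106 d=-8/159
  seg 4: a=-3 b=140/159 c=89/106 d=-89/636
S(8) = -301/212

Δ: Δ0=3/2, Δ1=1, Δ2=-3, Δ3=-1, Δ4=2
row 1: diag=6, rhs=-3; c'=1/6, d'=-1/2
row 2: denom=6−1·1/6=35/6; d'=(-24−1·-1/2)/(35/6)=-141/35
row 3: denom=8−2·12/35=256/35; d'=(12−2·-141/35)/(256/35)=351/128
row 4: denom=8−2·35/128=477/64; d'=(18−2·351/128)/(477/64)=89/53
back: M4=89/53
back: M3=351/128−35/128·89/53=121/53
back: M2=-141/35−12/35·121/53=-255/53
back: M1=-1/2−1/6·-255/53=16/53
M: M0=0, M1=16/53, M2=-255/53, M3=121/53, M4=89/53, M5=0
seg 0: a=1, c=M0/2=0, d=(M1−M0)/(6·2)=4/159, b=Δ0−h0·(2M0+M1)/6=445/318
seg 1: a=4, c=M1/2=8/53, d=(M2−M1)/(6·1)=-271/318, b=Δ1−h1·(2M1+M2)/6=541/318
seg 2: a=5, c=M2/2=-255/106, d=(M3−M2)/(6·2)=94/159, b=Δ2−h2·(2M2+M3)/6=-88/159
seg 3: a=-1, c=M3/2=121/106, d=(M4−M3)/(6·2)=-8/159, b=Δ3−h3·(2M3+M4)/6=-490/159
seg 4: a=-3, c=M4/2=89/106, d=(M5−M4)/(6·2)=-89/636, b=Δ4−h4·(2M4+M5)/6=140/159
t_q=8 → seg 4, τ=1; S=-3+140/159·τ+89/106·τ²+-89/636·τ³=-301/212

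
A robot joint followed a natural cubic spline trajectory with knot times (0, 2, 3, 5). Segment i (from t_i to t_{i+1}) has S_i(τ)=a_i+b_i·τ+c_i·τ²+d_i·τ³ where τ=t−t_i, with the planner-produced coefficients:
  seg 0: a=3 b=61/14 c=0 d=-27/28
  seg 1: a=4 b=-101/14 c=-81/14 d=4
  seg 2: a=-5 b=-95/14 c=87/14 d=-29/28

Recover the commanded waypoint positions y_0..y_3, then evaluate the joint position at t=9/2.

y_0=3 y_1=4 y_2=-5 y_3=-2
S(9/2) = -1051/224

y_0 = S_0(0) = a_0 = 3
y_1 = S_1(0) = a_1 = 4
y_2 = S_2(0) = a_2 = -5
y_3 = S_2(2) = -2
t_q=9/2 is in segment 2 (τ=3/2); S_2(τ)=-1051/224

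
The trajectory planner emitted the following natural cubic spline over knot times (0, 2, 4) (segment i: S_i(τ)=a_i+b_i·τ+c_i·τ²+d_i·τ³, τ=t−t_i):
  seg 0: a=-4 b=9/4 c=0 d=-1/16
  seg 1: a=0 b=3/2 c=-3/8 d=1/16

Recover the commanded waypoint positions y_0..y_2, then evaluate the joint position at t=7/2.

y_0 = S_0(0) = a_0 = -4
y_1 = S_1(0) = a_1 = 0
y_2 = S_1(2) = 2
t_q=7/2 is in segment 1 (τ=3/2); S_1(τ)=207/128

y_0=-4 y_1=0 y_2=2
S(7/2) = 207/128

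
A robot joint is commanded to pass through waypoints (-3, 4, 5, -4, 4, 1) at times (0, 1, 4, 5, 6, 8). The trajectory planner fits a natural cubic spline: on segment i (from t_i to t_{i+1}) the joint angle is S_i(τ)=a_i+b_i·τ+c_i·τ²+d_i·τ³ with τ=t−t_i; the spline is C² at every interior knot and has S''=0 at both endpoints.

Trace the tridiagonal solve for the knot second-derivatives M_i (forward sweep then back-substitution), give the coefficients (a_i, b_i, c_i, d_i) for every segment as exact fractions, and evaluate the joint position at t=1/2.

Δ: Δ0=7, Δ1=1/3, Δ2=-9, Δ3=8, Δ4=-3/2
row 1: diag=8, rhs=-40; c'=3/8, d'=-5
row 2: denom=8−3·3/8=55/8; d'=(-56−3·-5)/(55/8)=-328/55
row 3: denom=4−1·8/55=212/55; d'=(102−1·-328/55)/(212/55)=2969/106
row 4: denom=6−1·55/212=1217/212; d'=(-57−1·2969/106)/(1217/212)=-18022/1217
back: M4=-18022/1217
back: M3=2969/106−55/212·-18022/1217=38763/1217
back: M2=-328/55−8/55·38763/1217=-12896/1217
back: M1=-5−3/8·-12896/1217=-1249/1217
M: M0=0, M1=-1249/1217, M2=-12896/1217, M3=38763/1217, M4=-18022/1217, M5=0
seg 0: a=-3, c=M0/2=0, d=(M1−M0)/(6·1)=-1249/7302, b=Δ0−h0·(2M0+M1)/6=52363/7302
seg 1: a=4, c=M1/2=-1249/2434, d=(M2−M1)/(6·3)=-11647/21906, b=Δ1−h1·(2M1+M2)/6=24308/3651
seg 2: a=5, c=M2/2=-6448/1217, d=(M3−M2)/(6·1)=51659/7302, b=Δ2−h2·(2M2+M3)/6=-78689/7302
seg 3: a=-4, c=M3/2=38763/2434, d=(M4−M3)/(6·1)=-56785/7302, b=Δ3−h3·(2M3+M4)/6=-544/3651
seg 4: a=4, c=M4/2=-9011/1217, d=(M5−M4)/(6·2)=9011/7302, b=Δ4−h4·(2M4+M5)/6=61135/7302
t_q=1/2 → seg 0, τ=1/2; S=-3+52363/7302·τ+0·τ²+-1249/7302·τ³=10985/19472

  seg 0: a=-3 b=52363/7302 c=0 d=-1249/7302
  seg 1: a=4 b=24308/3651 c=-1249/2434 d=-11647/21906
  seg 2: a=5 b=-78689/7302 c=-6448/1217 d=51659/7302
  seg 3: a=-4 b=-544/3651 c=38763/2434 d=-56785/7302
  seg 4: a=4 b=61135/7302 c=-9011/1217 d=9011/7302
S(1/2) = 10985/19472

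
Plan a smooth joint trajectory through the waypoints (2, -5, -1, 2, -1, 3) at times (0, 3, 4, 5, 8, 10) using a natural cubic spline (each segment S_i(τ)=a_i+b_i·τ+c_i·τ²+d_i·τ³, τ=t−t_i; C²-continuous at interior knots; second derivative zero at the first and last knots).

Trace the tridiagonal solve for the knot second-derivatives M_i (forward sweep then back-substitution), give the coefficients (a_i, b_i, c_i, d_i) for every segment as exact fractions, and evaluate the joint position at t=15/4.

  seg 0: a=2 b=-3407/707 c=0 d=5272/19089
  seg 1: a=-5 b=1865/707 c=5272/2121 d=-2383/2121
  seg 2: a=-1 b=8990/2121 c=-1877/2121 d=-250/707
  seg 3: a=2 b=2986/2121 c=-4127/2121 d=7274/19089
  seg 4: a=-1 b=46/2121 c=1049/707 d=-1049/4242
S(15/4) = -94903/45248

Δ: Δ0=-7/3, Δ1=4, Δ2=3, Δ3=-1, Δ4=2
row 1: diag=8, rhs=38; c'=1/8, d'=19/4
row 2: denom=4−1·1/8=31/8; d'=(-6−1·19/4)/(31/8)=-86/31
row 3: denom=8−1·8/31=240/31; d'=(-24−1·-86/31)/(240/31)=-329/120
row 4: denom=10−3·31/80=707/80; d'=(18−3·-329/120)/(707/80)=2098/707
back: M4=2098/707
back: M3=-329/120−31/80·2098/707=-8254/2121
back: M2=-86/31−8/31·-8254/2121=-3754/2121
back: M1=19/4−1/8·-3754/2121=10544/2121
M: M0=0, M1=10544/2121, M2=-3754/2121, M3=-8254/2121, M4=2098/707, M5=0
seg 0: a=2, c=M0/2=0, d=(M1−M0)/(6·3)=5272/19089, b=Δ0−h0·(2M0+M1)/6=-3407/707
seg 1: a=-5, c=M1/2=5272/2121, d=(M2−M1)/(6·1)=-2383/2121, b=Δ1−h1·(2M1+M2)/6=1865/707
seg 2: a=-1, c=M2/2=-1877/2121, d=(M3−M2)/(6·1)=-250/707, b=Δ2−h2·(2M2+M3)/6=8990/2121
seg 3: a=2, c=M3/2=-4127/2121, d=(M4−M3)/(6·3)=7274/19089, b=Δ3−h3·(2M3+M4)/6=2986/2121
seg 4: a=-1, c=M4/2=1049/707, d=(M5−M4)/(6·2)=-1049/4242, b=Δ4−h4·(2M4+M5)/6=46/2121
t_q=15/4 → seg 1, τ=3/4; S=-5+1865/707·τ+5272/2121·τ²+-2383/2121·τ³=-94903/45248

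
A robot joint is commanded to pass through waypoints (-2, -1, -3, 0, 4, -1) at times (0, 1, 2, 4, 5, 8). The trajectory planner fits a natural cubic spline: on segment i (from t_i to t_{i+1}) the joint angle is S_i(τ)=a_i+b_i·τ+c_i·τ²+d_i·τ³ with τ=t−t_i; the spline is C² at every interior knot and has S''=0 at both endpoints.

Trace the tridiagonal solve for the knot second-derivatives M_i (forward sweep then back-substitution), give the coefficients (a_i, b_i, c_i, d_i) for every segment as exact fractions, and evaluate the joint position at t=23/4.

Δ: Δ0=1, Δ1=-2, Δ2=3/2, Δ3=4, Δ4=-5/3
row 1: diag=4, rhs=-18; c'=1/4, d'=-9/2
row 2: denom=6−1·1/4=23/4; d'=(21−1·-9/2)/(23/4)=102/23
row 3: denom=6−2·8/23=122/23; d'=(15−2·102/23)/(122/23)=141/122
row 4: denom=8−1·23/122=953/122; d'=(-34−1·141/122)/(953/122)=-4289/953
back: M4=-4289/953
back: M3=141/122−23/122·-4289/953=1910/953
back: M2=102/23−8/23·1910/953=3562/953
back: M1=-9/2−1/4·3562/953=-5179/953
M: M0=0, M1=-5179/953, M2=3562/953, M3=1910/953, M4=-4289/953, M5=0
seg 0: a=-2, c=M0/2=0, d=(M1−M0)/(6·1)=-5179/5718, b=Δ0−h0·(2M0+M1)/6=10897/5718
seg 1: a=-1, c=M1/2=-5179/1906, d=(M2−M1)/(6·1)=8741/5718, b=Δ1−h1·(2M1+M2)/6=-2320/2859
seg 2: a=-3, c=M2/2=1781/953, d=(M3−M2)/(6·2)=-413/2859, b=Δ2−h2·(2M2+M3)/6=-9491/5718
seg 3: a=0, c=M3/2=955/953, d=(M4−M3)/(6·1)=-6199/5718, b=Δ3−h3·(2M3+M4)/6=23341/5718
seg 4: a=4, c=M4/2=-4289/1906, d=(M5−M4)/(6·3)=4289/17154, b=Δ4−h4·(2M4+M5)/6=8102/2859
t_q=23/4 → seg 4, τ=3/4; S=4+8102/2859·τ+-4289/1906·τ²+4289/17154·τ³=605663/121984

  seg 0: a=-2 b=10897/5718 c=0 d=-5179/5718
  seg 1: a=-1 b=-2320/2859 c=-5179/1906 d=8741/5718
  seg 2: a=-3 b=-9491/5718 c=1781/953 d=-413/2859
  seg 3: a=0 b=23341/5718 c=955/953 d=-6199/5718
  seg 4: a=4 b=8102/2859 c=-4289/1906 d=4289/17154
S(23/4) = 605663/121984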